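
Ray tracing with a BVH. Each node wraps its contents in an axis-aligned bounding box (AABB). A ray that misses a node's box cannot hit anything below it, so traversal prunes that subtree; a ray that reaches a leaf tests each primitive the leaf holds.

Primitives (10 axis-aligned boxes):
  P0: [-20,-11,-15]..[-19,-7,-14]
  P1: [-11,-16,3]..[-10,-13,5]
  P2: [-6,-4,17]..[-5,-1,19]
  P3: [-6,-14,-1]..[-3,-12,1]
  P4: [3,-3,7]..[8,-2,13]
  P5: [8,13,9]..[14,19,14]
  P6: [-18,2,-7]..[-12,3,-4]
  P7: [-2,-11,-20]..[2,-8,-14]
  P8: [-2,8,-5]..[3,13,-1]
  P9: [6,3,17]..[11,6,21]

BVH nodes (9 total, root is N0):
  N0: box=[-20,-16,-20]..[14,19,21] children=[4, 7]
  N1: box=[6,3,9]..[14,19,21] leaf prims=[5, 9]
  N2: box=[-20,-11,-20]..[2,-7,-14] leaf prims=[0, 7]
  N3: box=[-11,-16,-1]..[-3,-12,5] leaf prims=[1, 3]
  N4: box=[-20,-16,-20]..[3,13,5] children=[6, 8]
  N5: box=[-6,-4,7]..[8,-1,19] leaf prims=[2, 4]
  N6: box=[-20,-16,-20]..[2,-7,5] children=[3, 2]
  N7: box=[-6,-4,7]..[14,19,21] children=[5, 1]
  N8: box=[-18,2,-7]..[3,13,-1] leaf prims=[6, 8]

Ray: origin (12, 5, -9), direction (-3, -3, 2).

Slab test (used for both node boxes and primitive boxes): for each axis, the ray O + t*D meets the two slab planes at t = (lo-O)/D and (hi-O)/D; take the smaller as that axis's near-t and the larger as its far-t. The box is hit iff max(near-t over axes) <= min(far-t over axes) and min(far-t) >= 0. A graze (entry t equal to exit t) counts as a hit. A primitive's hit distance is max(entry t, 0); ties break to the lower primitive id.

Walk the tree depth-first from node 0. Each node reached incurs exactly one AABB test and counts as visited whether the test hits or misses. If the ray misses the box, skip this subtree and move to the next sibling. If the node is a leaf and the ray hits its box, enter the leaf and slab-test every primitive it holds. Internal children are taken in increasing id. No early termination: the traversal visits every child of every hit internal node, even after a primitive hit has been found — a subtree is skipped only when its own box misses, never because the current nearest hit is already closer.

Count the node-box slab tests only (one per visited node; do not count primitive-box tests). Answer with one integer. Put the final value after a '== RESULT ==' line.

Walk:
N0 x:[-2/3,32/3] y:[-14/3,7] z:[-11/2,15] -> hit [-2/3,7], descend [4, 7]
  N4 x:[3,32/3] y:[-8/3,7] z:[-11/2,7] -> hit [3,7], descend [6, 8]
    N6 x:[10/3,32/3] y:[4,7] z:[-11/2,7] -> hit [4,7], descend [2, 3]
      N2 x:[10/3,32/3] y:[4,16/3] z:[-11/2,-5/2] -> miss, prune
      N3 x:[5,23/3] y:[17/3,7] z:[4,7] -> hit [17/3,7] leaf, test {P1(miss), P3(miss)}
    N8 x:[3,10] y:[-8/3,1] z:[1,4] -> miss, prune
  N7 x:[-2/3,6] y:[-14/3,3] z:[8,15] -> miss, prune

Visited [0, 4, 6, 2, 3, 8, 7]. Tests: 7 box, 1 leaf. Nearest: miss.

== RESULT ==
7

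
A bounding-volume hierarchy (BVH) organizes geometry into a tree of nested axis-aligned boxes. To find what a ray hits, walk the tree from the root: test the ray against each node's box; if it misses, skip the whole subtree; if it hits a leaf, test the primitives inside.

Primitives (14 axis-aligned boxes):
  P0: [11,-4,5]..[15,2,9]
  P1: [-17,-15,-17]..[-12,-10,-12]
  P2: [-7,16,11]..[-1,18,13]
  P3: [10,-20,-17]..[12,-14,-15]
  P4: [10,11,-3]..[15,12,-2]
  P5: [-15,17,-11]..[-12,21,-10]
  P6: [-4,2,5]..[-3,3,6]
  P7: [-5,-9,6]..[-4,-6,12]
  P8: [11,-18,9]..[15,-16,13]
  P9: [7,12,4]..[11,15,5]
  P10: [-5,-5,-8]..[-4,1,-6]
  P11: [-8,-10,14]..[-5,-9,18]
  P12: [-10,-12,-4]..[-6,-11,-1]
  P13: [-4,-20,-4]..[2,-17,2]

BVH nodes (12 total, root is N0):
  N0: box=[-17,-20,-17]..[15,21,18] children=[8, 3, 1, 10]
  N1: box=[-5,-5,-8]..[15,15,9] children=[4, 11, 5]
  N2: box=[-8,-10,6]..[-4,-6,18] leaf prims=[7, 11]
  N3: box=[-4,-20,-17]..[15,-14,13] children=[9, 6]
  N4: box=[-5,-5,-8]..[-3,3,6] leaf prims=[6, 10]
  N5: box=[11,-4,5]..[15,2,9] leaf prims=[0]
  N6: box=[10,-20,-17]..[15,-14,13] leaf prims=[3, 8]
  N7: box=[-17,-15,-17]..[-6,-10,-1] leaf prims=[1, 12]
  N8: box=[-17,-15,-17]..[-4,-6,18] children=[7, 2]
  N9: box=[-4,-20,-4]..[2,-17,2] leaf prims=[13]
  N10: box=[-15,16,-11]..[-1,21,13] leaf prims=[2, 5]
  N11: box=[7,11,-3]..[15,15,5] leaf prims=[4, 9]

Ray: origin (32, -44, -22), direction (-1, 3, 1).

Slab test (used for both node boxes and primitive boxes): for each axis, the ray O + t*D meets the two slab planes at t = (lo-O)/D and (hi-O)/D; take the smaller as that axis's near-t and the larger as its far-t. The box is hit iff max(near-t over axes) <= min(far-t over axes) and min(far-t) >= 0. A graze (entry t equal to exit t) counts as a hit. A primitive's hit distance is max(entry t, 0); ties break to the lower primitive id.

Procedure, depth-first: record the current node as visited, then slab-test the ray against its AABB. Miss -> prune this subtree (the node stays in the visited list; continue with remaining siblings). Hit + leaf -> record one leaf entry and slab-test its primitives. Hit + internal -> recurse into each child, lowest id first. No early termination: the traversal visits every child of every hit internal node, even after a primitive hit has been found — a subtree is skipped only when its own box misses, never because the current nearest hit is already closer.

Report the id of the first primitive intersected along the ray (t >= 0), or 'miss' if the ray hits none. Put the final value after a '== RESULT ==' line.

Walk:
N0 x:[17,49] y:[8,65/3] z:[5,40] -> hit [17,65/3], descend [1, 3, 8, 10]
  N1 x:[17,37] y:[13,59/3] z:[14,31] -> hit [17,59/3], descend [4, 5, 11]
    N4 x:[35,37] y:[13,47/3] z:[14,28] -> miss, prune
    N5 x:[17,21] y:[40/3,46/3] z:[27,31] -> miss, prune
    N11 x:[17,25] y:[55/3,59/3] z:[19,27] -> hit [19,59/3] leaf, test {P4(miss), P9(miss)}
  N3 x:[17,36] y:[8,10] z:[5,35] -> miss, prune
  N8 x:[36,49] y:[29/3,38/3] z:[5,40] -> miss, prune
  N10 x:[33,47] y:[20,65/3] z:[11,35] -> miss, prune

Summary -> nodes [0, 1, 4, 5, 11, 3, 8, 10]; box-tests=8; leaf-entries=1; first=miss

== RESULT ==
miss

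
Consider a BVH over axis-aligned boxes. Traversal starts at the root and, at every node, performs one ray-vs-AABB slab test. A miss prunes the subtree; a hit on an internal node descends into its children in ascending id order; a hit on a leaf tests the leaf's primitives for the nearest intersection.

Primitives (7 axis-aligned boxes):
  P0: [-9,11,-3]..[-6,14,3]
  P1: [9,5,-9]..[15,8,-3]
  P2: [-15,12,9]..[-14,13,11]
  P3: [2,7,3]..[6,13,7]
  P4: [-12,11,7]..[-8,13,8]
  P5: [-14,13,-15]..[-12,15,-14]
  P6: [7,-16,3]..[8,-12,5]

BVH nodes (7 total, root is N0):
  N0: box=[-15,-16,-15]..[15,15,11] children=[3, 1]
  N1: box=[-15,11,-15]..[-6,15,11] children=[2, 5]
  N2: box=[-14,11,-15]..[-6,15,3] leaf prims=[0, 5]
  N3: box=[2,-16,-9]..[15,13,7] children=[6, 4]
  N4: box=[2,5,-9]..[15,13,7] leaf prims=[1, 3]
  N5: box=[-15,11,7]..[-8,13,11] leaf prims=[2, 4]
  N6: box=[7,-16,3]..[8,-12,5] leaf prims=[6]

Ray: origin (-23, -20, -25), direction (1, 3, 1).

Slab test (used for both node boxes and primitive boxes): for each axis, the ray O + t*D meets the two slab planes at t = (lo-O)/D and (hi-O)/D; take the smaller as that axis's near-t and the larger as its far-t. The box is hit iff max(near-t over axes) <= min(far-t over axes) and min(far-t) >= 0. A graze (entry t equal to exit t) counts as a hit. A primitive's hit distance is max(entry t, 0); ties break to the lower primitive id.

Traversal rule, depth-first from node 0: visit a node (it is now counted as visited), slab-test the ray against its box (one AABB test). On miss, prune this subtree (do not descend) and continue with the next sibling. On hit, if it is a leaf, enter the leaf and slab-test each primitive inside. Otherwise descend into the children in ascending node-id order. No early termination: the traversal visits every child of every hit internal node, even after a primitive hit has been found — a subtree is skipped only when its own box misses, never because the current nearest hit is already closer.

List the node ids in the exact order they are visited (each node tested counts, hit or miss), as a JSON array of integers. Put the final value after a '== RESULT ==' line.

Walk:
N0 x:[8,38] y:[4/3,35/3] z:[10,36] -> hit [10,35/3], descend [1, 3]
  N1 x:[8,17] y:[31/3,35/3] z:[10,36] -> hit [31/3,35/3], descend [2, 5]
    N2 x:[9,17] y:[31/3,35/3] z:[10,28] -> hit [31/3,35/3] leaf, test {P0(miss), P5@t=11}
    N5 x:[8,15] y:[31/3,11] z:[32,36] -> miss, prune
  N3 x:[25,38] y:[4/3,11] z:[16,32] -> miss, prune

Summary -> nodes [0, 1, 2, 5, 3]; box-tests=5; leaf-entries=1; first=P5

== RESULT ==
[0, 1, 2, 5, 3]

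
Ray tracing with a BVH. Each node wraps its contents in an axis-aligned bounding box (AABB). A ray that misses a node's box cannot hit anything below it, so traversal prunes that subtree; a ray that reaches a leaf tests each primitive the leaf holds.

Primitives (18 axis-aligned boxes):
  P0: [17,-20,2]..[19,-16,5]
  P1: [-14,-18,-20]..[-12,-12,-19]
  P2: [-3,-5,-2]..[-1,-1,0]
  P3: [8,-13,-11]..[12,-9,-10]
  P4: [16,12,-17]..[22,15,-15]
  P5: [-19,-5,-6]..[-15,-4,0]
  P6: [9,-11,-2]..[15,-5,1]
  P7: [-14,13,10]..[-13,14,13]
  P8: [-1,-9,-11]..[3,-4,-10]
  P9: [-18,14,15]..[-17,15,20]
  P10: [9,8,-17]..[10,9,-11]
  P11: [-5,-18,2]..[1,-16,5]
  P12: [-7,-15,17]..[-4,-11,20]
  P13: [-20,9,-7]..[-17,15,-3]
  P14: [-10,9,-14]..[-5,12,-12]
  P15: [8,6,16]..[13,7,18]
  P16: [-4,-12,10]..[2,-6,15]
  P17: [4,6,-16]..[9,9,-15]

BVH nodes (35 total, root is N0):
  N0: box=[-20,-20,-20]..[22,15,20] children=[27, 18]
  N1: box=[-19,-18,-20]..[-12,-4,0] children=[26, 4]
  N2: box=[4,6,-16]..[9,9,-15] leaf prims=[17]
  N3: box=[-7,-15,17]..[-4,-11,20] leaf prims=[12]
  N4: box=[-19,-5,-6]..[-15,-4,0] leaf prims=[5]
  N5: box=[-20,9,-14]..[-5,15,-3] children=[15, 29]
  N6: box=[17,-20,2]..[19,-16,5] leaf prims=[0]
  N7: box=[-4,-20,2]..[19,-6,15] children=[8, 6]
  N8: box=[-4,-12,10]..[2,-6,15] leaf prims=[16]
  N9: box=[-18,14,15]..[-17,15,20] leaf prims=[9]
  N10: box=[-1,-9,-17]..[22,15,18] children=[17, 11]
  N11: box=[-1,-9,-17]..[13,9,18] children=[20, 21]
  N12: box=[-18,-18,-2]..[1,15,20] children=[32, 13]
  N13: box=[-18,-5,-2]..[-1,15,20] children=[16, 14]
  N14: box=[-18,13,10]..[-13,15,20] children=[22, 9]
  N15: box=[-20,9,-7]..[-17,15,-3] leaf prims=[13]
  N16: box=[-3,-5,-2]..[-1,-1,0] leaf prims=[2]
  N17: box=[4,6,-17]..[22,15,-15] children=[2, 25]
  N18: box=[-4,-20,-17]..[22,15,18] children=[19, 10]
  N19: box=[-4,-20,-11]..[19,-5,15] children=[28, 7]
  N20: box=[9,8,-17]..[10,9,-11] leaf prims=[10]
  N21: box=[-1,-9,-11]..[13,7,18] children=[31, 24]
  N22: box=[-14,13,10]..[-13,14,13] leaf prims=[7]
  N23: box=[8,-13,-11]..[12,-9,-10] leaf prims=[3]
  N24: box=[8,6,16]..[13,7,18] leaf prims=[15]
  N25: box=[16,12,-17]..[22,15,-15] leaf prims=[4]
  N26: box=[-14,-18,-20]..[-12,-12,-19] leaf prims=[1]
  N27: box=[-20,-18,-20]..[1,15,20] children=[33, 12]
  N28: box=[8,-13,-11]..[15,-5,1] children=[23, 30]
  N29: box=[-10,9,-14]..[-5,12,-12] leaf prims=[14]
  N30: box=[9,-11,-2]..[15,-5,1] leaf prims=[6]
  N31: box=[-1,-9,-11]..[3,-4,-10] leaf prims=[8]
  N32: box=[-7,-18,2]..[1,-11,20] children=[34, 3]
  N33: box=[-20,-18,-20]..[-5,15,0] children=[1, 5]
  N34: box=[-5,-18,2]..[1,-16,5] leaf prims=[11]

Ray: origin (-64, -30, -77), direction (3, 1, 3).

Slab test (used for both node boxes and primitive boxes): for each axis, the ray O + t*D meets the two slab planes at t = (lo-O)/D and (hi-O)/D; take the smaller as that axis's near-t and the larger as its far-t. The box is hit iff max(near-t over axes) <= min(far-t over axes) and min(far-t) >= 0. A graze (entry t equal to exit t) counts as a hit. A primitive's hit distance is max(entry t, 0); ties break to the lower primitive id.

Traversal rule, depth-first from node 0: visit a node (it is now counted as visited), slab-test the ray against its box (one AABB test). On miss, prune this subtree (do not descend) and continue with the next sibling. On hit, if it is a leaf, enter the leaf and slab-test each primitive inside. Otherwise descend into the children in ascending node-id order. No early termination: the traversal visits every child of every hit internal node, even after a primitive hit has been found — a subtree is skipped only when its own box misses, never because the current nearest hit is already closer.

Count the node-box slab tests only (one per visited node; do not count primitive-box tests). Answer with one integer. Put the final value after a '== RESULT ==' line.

Trace the traversal:
N0 x:[44/3,86/3] y:[10,45] z:[19,97/3] -> hit [19,86/3], descend [18, 27]
  N18 x:[20,86/3] y:[10,45] z:[20,95/3] -> hit [20,86/3], descend [10, 19]
    N10 x:[21,86/3] y:[21,45] z:[20,95/3] -> hit [21,86/3], descend [11, 17]
      N11 x:[21,77/3] y:[21,39] z:[20,95/3] -> hit [21,77/3], descend [20, 21]
        N20 x:[73/3,74/3] y:[38,39] z:[20,22] -> miss, prune
        N21 x:[21,77/3] y:[21,37] z:[22,95/3] -> hit [22,77/3], descend [24, 31]
          N24 x:[24,77/3] y:[36,37] z:[31,95/3] -> miss, prune
          N31 x:[21,67/3] y:[21,26] z:[22,67/3] -> hit [22,67/3] leaf, test {P8@t=22}
      N17 x:[68/3,86/3] y:[36,45] z:[20,62/3] -> miss, prune
    N19 x:[20,83/3] y:[10,25] z:[22,92/3] -> hit [22,25], descend [7, 28]
      N7 x:[20,83/3] y:[10,24] z:[79/3,92/3] -> miss, prune
      N28 x:[24,79/3] y:[17,25] z:[22,26] -> hit [24,25], descend [23, 30]
        N23 x:[24,76/3] y:[17,21] z:[22,67/3] -> miss, prune
        N30 x:[73/3,79/3] y:[19,25] z:[25,26] -> hit [25,25] leaf, test {P6@t=25}
  N27 x:[44/3,65/3] y:[12,45] z:[19,97/3] -> hit [19,65/3], descend [12, 33]
    N12 x:[46/3,65/3] y:[12,45] z:[25,97/3] -> miss, prune
    N33 x:[44/3,59/3] y:[12,45] z:[19,77/3] -> hit [19,59/3], descend [1, 5]
      N1 x:[15,52/3] y:[12,26] z:[19,77/3] -> miss, prune
      N5 x:[44/3,59/3] y:[39,45] z:[21,74/3] -> miss, prune

Summary -> nodes [0, 18, 10, 11, 20, 21, 24, 31, 17, 19, 7, 28, 23, 30, 27, 12, 33, 1, 5]; box-tests=19; leaf-entries=2; first=P8

== RESULT ==
19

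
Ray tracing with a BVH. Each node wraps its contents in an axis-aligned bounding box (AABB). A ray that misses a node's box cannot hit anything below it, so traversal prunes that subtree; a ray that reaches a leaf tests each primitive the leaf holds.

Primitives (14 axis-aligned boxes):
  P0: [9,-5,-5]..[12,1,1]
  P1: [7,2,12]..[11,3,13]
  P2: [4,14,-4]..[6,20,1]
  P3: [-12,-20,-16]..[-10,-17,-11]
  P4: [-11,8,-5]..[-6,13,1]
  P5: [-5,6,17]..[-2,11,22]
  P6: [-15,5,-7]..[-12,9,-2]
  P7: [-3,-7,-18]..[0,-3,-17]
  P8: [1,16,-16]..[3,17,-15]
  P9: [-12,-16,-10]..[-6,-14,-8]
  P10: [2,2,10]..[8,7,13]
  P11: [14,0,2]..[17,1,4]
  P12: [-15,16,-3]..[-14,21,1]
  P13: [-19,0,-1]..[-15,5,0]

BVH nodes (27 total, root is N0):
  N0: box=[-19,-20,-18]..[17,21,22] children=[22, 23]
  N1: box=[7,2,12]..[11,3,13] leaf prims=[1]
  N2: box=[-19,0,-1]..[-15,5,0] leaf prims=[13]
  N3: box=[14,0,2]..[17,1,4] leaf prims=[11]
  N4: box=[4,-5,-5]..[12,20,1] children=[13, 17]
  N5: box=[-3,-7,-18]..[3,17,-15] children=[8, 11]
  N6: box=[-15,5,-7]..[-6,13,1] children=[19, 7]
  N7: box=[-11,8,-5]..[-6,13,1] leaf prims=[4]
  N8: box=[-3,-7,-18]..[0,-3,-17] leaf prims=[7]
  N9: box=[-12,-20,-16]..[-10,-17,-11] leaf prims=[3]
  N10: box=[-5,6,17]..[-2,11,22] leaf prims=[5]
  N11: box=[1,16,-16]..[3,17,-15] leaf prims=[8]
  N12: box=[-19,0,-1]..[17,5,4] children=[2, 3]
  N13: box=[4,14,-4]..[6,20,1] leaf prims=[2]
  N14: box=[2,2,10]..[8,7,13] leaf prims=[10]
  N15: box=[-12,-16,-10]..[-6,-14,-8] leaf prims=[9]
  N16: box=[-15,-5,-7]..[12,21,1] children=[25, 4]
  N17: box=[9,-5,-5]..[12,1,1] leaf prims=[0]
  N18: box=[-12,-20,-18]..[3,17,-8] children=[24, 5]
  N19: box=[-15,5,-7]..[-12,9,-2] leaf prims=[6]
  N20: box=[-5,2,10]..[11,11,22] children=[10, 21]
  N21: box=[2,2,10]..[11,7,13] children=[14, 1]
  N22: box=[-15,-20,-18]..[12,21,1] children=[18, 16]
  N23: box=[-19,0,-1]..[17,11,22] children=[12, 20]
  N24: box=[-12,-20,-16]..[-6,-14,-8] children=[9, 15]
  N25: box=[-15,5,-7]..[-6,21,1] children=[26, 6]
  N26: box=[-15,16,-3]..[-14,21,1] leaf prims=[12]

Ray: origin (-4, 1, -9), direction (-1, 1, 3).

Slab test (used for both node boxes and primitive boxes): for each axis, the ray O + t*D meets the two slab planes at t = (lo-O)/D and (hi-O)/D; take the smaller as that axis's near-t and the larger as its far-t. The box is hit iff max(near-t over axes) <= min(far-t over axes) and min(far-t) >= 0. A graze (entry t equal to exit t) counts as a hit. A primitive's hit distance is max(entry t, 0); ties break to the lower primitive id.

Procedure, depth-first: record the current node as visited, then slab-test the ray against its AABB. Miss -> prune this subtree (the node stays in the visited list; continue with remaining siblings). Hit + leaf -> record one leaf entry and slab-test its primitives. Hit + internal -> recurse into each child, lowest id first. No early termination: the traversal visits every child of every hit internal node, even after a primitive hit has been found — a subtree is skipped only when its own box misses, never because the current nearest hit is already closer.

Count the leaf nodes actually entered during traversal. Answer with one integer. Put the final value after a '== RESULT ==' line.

Trace the traversal:
N0 x:[-21,15] y:[-21,20] z:[-3,31/3] -> hit [-3,31/3], descend [22, 23]
  N22 x:[-16,11] y:[-21,20] z:[-3,10/3] -> hit [-3,10/3], descend [16, 18]
    N16 x:[-16,11] y:[-6,20] z:[2/3,10/3] -> hit [2/3,10/3], descend [4, 25]
      N4 x:[-16,-8] y:[-6,19] z:[4/3,10/3] -> miss, prune
      N25 x:[2,11] y:[4,20] z:[2/3,10/3] -> miss, prune
    N18 x:[-7,8] y:[-21,16] z:[-3,1/3] -> hit [-3,1/3], descend [5, 24]
      N5 x:[-7,-1] y:[-8,16] z:[-3,-2] -> miss, prune
      N24 x:[2,8] y:[-21,-15] z:[-7/3,1/3] -> miss, prune
  N23 x:[-21,15] y:[-1,10] z:[8/3,31/3] -> hit [8/3,10], descend [12, 20]
    N12 x:[-21,15] y:[-1,4] z:[8/3,13/3] -> hit [8/3,4], descend [2, 3]
      N2 x:[11,15] y:[-1,4] z:[8/3,3] -> miss, prune
      N3 x:[-21,-18] y:[-1,0] z:[11/3,13/3] -> miss, prune
    N20 x:[-15,1] y:[1,10] z:[19/3,31/3] -> miss, prune

order=[0, 22, 16, 4, 25, 18, 5, 24, 23, 12, 2, 3, 20]  |boxes|=13  |leaves|=0  hit=miss

== RESULT ==
0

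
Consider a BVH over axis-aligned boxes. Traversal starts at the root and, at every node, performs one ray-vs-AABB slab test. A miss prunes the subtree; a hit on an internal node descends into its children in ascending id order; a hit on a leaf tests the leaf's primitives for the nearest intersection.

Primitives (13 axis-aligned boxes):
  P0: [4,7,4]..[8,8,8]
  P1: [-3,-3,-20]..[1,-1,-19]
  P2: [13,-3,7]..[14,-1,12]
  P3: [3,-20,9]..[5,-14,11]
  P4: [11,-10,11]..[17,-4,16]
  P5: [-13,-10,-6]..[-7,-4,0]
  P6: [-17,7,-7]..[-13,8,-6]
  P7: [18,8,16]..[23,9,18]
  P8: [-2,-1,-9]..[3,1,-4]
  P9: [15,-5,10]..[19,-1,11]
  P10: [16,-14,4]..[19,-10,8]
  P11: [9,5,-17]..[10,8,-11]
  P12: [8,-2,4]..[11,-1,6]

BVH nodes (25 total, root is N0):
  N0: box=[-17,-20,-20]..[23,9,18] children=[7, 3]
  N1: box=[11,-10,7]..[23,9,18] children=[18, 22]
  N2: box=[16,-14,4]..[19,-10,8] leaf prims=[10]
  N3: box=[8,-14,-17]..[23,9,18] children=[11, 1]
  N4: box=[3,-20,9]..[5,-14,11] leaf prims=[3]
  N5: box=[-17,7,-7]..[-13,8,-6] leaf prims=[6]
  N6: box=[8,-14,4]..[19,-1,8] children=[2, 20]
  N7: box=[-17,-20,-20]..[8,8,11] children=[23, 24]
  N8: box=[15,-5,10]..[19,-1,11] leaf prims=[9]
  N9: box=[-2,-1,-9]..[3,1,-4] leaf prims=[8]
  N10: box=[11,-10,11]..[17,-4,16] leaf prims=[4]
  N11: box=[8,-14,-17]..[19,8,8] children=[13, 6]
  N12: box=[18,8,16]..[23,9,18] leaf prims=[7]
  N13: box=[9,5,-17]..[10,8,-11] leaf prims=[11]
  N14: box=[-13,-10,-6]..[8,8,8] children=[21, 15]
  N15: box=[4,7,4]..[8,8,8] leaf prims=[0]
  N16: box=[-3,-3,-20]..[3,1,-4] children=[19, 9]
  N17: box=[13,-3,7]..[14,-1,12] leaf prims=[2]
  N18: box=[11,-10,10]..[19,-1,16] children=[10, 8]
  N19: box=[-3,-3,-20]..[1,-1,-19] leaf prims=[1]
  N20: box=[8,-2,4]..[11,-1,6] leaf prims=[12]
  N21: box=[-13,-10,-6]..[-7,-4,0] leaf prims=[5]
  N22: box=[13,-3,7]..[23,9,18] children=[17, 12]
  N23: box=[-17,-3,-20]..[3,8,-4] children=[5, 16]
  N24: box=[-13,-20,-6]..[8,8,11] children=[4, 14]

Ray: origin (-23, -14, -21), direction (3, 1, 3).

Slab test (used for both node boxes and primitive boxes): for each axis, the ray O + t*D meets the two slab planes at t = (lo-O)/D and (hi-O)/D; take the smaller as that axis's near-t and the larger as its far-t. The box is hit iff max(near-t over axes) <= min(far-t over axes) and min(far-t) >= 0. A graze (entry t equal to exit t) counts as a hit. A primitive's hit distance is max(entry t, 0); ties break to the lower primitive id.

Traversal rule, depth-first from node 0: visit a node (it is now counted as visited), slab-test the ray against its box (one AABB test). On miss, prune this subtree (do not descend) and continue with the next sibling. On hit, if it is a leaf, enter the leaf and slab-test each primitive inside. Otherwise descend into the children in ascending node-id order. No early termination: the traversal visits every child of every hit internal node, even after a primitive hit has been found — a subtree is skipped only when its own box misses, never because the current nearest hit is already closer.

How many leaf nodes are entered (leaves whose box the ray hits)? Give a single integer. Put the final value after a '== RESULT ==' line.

Walk:
N0 x:[2,46/3] y:[-6,23] z:[1/3,13] -> hit [2,13], descend [3, 7]
  N3 x:[31/3,46/3] y:[0,23] z:[4/3,13] -> hit [31/3,13], descend [1, 11]
    N1 x:[34/3,46/3] y:[4,23] z:[28/3,13] -> hit [34/3,13], descend [18, 22]
      N18 x:[34/3,14] y:[4,13] z:[31/3,37/3] -> hit [34/3,37/3], descend [8, 10]
        N8 x:[38/3,14] y:[9,13] z:[31/3,32/3] -> miss, prune
        N10 x:[34/3,40/3] y:[4,10] z:[32/3,37/3] -> miss, prune
      N22 x:[12,46/3] y:[11,23] z:[28/3,13] -> hit [12,13], descend [12, 17]
        N12 x:[41/3,46/3] y:[22,23] z:[37/3,13] -> miss, prune
        N17 x:[12,37/3] y:[11,13] z:[28/3,11] -> miss, prune
    N11 x:[31/3,14] y:[0,22] z:[4/3,29/3] -> miss, prune
  N7 x:[2,31/3] y:[-6,22] z:[1/3,32/3] -> hit [2,31/3], descend [23, 24]
    N23 x:[2,26/3] y:[11,22] z:[1/3,17/3] -> miss, prune
    N24 x:[10/3,31/3] y:[-6,22] z:[5,32/3] -> hit [5,31/3], descend [4, 14]
      N4 x:[26/3,28/3] y:[-6,0] z:[10,32/3] -> miss, prune
      N14 x:[10/3,31/3] y:[4,22] z:[5,29/3] -> hit [5,29/3], descend [15, 21]
        N15 x:[9,31/3] y:[21,22] z:[25/3,29/3] -> miss, prune
        N21 x:[10/3,16/3] y:[4,10] z:[5,7] -> hit [5,16/3] leaf, test {P5@t=5}

17 AABB tests over nodes [0, 3, 1, 18, 8, 10, 22, 12, 17, 11, 7, 23, 24, 4, 14, 15, 21]; 1 leaf entered; closest P5.

== RESULT ==
1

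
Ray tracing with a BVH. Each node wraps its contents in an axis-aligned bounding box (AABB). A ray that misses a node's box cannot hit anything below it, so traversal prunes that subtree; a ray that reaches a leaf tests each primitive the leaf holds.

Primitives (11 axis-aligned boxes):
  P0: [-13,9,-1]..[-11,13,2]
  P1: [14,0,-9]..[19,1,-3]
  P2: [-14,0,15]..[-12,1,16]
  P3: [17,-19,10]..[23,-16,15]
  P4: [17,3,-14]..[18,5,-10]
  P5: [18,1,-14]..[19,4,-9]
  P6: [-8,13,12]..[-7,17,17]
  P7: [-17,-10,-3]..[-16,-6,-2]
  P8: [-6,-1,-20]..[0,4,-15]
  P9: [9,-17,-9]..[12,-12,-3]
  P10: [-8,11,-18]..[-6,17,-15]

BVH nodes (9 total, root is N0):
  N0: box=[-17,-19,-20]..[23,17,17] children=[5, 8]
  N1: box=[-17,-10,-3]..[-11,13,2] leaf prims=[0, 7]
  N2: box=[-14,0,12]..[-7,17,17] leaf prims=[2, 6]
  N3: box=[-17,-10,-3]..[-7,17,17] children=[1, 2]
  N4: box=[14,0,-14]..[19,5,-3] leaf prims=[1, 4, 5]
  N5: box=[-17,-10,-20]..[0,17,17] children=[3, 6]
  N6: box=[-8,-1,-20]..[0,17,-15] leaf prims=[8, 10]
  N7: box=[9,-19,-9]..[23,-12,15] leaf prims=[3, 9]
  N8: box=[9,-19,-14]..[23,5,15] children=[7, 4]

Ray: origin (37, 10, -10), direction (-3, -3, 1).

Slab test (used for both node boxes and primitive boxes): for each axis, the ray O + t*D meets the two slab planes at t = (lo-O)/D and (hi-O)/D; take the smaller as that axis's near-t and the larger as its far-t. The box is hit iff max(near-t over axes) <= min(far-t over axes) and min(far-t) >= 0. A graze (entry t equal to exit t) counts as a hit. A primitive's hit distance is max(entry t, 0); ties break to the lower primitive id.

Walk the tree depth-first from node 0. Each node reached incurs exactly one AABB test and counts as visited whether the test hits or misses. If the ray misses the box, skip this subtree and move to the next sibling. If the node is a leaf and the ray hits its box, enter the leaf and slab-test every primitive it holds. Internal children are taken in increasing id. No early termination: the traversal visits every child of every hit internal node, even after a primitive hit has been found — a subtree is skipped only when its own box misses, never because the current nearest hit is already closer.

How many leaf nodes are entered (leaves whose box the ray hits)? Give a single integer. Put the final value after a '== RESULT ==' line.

Walk:
N0 x:[14/3,18] y:[-7/3,29/3] z:[-10,27] -> hit [14/3,29/3], descend [5, 8]
  N5 x:[37/3,18] y:[-7/3,20/3] z:[-10,27] -> miss, prune
  N8 x:[14/3,28/3] y:[5/3,29/3] z:[-4,25] -> hit [14/3,28/3], descend [4, 7]
    N4 x:[6,23/3] y:[5/3,10/3] z:[-4,7] -> miss, prune
    N7 x:[14/3,28/3] y:[22/3,29/3] z:[1,25] -> hit [22/3,28/3] leaf, test {P3(miss), P9(miss)}

order=[0, 5, 8, 4, 7]  |boxes|=5  |leaves|=1  hit=miss

== RESULT ==
1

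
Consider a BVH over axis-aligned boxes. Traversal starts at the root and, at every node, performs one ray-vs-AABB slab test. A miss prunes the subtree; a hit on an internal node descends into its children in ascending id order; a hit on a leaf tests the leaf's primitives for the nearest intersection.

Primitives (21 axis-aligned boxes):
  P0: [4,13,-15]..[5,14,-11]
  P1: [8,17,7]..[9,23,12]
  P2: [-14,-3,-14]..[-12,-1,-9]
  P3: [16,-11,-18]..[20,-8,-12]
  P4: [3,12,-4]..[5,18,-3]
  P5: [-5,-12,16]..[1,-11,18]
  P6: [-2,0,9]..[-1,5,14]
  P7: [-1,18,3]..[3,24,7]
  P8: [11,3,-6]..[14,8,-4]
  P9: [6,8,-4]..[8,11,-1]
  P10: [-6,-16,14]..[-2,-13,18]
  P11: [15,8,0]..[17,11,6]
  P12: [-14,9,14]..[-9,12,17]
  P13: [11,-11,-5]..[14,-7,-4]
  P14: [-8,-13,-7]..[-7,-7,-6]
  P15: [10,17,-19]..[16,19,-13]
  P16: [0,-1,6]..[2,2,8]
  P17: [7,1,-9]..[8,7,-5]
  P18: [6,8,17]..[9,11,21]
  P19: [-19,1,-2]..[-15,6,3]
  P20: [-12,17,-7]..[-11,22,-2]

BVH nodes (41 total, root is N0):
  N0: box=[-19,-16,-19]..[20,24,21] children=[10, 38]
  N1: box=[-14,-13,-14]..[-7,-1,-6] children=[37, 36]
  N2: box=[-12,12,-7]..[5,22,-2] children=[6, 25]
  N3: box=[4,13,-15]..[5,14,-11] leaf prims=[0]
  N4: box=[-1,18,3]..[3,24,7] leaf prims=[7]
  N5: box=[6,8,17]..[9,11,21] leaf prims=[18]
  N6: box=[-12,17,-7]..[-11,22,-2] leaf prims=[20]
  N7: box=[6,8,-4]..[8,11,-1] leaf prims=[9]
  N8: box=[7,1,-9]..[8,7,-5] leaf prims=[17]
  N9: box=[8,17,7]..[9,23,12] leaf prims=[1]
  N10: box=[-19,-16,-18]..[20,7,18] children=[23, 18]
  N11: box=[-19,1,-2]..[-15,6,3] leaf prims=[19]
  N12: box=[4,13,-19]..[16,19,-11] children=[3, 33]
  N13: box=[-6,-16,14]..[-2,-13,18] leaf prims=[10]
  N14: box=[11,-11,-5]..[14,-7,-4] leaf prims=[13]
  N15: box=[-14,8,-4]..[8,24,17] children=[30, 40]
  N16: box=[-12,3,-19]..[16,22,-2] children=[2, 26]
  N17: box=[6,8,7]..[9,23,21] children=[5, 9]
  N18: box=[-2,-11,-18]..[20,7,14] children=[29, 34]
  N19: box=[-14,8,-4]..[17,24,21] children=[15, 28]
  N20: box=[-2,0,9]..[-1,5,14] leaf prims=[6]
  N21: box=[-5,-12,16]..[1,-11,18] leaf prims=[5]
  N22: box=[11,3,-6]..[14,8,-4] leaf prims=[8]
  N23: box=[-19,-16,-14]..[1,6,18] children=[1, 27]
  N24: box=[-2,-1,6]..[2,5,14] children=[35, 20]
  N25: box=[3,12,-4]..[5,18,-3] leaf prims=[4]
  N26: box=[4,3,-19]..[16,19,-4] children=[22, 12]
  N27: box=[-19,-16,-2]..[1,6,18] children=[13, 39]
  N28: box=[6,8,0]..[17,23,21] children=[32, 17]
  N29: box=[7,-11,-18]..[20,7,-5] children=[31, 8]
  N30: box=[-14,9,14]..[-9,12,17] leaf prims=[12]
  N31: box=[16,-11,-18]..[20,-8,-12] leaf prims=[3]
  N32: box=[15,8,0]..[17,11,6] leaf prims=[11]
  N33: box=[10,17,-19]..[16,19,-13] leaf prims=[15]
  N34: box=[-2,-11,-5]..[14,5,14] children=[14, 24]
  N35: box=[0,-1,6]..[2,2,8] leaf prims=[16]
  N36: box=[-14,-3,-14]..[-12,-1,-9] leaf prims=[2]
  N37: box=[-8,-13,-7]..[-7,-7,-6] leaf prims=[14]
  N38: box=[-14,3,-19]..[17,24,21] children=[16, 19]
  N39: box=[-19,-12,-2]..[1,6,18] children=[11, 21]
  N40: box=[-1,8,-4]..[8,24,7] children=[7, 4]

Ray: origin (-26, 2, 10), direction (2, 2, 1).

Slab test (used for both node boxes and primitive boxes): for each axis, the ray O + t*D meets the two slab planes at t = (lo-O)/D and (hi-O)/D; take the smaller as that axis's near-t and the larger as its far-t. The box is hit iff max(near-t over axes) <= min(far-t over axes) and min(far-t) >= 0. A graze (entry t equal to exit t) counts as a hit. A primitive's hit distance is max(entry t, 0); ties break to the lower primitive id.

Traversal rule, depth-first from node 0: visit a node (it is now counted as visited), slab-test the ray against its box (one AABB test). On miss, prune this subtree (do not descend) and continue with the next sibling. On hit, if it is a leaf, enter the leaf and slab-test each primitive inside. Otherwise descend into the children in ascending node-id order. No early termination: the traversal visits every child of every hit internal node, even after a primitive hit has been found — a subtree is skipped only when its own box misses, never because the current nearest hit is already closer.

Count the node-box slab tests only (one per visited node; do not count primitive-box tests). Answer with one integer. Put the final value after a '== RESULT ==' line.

Traverse from the root:
N0 x:[7/2,23] y:[-9,11] z:[-29,11] -> hit [7/2,11], descend [10, 38]
  N10 x:[7/2,23] y:[-9,5/2] z:[-28,8] -> miss, prune
  N38 x:[6,43/2] y:[1/2,11] z:[-29,11] -> hit [6,11], descend [16, 19]
    N16 x:[7,21] y:[1/2,10] z:[-29,-12] -> miss, prune
    N19 x:[6,43/2] y:[3,11] z:[-14,11] -> hit [6,11], descend [15, 28]
      N15 x:[6,17] y:[3,11] z:[-14,7] -> hit [6,7], descend [30, 40]
        N30 x:[6,17/2] y:[7/2,5] z:[4,7] -> miss, prune
        N40 x:[25/2,17] y:[3,11] z:[-14,-3] -> miss, prune
      N28 x:[16,43/2] y:[3,21/2] z:[-10,11] -> miss, prune

Visited [0, 10, 38, 16, 19, 15, 30, 40, 28]. Tests: 9 box, 0 leaf. Nearest: miss.

== RESULT ==
9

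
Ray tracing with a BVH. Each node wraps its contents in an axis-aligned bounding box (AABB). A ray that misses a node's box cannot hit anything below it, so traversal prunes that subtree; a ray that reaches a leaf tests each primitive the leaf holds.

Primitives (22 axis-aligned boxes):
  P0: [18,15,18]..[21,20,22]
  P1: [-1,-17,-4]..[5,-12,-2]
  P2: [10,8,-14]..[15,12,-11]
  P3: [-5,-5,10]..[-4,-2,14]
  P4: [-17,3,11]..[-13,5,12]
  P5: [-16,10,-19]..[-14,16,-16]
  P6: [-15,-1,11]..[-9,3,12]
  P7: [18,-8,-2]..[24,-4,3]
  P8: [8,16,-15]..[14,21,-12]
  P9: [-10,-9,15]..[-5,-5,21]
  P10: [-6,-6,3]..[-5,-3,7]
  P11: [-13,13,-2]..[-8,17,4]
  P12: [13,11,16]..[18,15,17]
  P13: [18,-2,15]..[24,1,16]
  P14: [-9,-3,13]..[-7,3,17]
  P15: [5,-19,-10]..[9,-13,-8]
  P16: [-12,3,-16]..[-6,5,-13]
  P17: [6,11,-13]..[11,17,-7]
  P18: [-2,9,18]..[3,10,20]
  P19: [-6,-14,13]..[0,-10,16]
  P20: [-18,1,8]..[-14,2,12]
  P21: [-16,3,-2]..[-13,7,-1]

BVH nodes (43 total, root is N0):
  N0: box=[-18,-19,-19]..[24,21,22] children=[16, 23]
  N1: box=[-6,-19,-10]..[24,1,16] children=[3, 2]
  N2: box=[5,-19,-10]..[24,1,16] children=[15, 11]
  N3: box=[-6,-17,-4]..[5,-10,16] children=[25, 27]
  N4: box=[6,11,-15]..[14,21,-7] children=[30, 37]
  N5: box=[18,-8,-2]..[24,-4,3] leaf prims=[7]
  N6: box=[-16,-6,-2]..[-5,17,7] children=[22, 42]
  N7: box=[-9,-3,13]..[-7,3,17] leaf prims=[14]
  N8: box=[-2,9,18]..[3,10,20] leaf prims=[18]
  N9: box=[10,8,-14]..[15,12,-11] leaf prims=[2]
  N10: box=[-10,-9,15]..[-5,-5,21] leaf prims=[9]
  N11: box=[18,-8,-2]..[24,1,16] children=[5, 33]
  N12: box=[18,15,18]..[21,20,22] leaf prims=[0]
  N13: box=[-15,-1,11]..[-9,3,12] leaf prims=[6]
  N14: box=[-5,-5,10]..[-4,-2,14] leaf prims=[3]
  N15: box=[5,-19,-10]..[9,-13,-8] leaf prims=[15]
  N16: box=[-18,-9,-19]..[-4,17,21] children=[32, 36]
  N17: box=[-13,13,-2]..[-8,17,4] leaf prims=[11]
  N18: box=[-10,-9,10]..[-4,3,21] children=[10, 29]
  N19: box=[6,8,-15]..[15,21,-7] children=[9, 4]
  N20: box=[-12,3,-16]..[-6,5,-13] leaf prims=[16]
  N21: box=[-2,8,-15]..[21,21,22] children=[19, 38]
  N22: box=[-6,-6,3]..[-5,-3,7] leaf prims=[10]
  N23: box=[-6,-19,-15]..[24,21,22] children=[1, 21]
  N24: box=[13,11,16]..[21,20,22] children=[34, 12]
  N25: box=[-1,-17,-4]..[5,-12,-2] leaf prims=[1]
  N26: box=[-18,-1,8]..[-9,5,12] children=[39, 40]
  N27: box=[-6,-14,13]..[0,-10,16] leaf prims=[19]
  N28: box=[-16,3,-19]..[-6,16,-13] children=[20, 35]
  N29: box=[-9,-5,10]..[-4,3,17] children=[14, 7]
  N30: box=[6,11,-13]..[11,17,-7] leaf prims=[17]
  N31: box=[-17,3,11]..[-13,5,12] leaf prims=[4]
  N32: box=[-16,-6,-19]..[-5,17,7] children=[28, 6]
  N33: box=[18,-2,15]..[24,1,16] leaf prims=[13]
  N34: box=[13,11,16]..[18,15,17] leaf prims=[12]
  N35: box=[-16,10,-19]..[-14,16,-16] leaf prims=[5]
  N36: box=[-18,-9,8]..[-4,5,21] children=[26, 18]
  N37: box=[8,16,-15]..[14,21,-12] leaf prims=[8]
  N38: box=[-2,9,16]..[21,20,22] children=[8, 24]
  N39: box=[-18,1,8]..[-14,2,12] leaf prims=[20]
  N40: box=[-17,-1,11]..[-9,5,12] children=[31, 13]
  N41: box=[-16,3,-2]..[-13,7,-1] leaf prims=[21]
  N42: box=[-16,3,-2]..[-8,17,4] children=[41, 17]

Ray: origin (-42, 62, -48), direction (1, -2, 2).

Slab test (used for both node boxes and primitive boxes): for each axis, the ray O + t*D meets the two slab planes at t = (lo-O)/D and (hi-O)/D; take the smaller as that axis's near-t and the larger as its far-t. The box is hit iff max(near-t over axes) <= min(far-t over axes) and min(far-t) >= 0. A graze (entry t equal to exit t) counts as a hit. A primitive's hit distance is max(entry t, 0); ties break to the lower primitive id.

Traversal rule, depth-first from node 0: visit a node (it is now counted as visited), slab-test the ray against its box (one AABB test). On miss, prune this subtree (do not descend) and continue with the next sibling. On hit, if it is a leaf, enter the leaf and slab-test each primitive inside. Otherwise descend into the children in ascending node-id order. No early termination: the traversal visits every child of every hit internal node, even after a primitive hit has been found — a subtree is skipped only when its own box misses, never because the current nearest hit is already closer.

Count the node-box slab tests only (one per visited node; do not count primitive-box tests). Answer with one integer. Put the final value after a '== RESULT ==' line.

Walk:
N0 x:[24,66] y:[41/2,81/2] z:[29/2,35] -> hit [24,35], descend [16, 23]
  N16 x:[24,38] y:[45/2,71/2] z:[29/2,69/2] -> hit [24,69/2], descend [32, 36]
    N32 x:[26,37] y:[45/2,34] z:[29/2,55/2] -> hit [26,55/2], descend [6, 28]
      N6 x:[26,37] y:[45/2,34] z:[23,55/2] -> hit [26,55/2], descend [22, 42]
        N22 x:[36,37] y:[65/2,34] z:[51/2,55/2] -> miss, prune
        N42 x:[26,34] y:[45/2,59/2] z:[23,26] -> hit [26,26], descend [17, 41]
          N17 x:[29,34] y:[45/2,49/2] z:[23,26] -> miss, prune
          N41 x:[26,29] y:[55/2,59/2] z:[23,47/2] -> miss, prune
      N28 x:[26,36] y:[23,59/2] z:[29/2,35/2] -> miss, prune
    N36 x:[24,38] y:[57/2,71/2] z:[28,69/2] -> hit [57/2,69/2], descend [18, 26]
      N18 x:[32,38] y:[59/2,71/2] z:[29,69/2] -> hit [32,69/2], descend [10, 29]
        N10 x:[32,37] y:[67/2,71/2] z:[63/2,69/2] -> hit [67/2,69/2] leaf, test {P9@t=67/2}
        N29 x:[33,38] y:[59/2,67/2] z:[29,65/2] -> miss, prune
      N26 x:[24,33] y:[57/2,63/2] z:[28,30] -> hit [57/2,30], descend [39, 40]
        N39 x:[24,28] y:[30,61/2] z:[28,30] -> miss, prune
        N40 x:[25,33] y:[57/2,63/2] z:[59/2,30] -> hit [59/2,30], descend [13, 31]
          N13 x:[27,33] y:[59/2,63/2] z:[59/2,30] -> hit [59/2,30] leaf, test {P6@t=59/2}
          N31 x:[25,29] y:[57/2,59/2] z:[59/2,30] -> miss, prune
  N23 x:[36,66] y:[41/2,81/2] z:[33/2,35] -> miss, prune

19 AABB tests over nodes [0, 16, 32, 6, 22, 42, 17, 41, 28, 36, 18, 10, 29, 26, 39, 40, 13, 31, 23]; 2 leaves entered; closest P6.

== RESULT ==
19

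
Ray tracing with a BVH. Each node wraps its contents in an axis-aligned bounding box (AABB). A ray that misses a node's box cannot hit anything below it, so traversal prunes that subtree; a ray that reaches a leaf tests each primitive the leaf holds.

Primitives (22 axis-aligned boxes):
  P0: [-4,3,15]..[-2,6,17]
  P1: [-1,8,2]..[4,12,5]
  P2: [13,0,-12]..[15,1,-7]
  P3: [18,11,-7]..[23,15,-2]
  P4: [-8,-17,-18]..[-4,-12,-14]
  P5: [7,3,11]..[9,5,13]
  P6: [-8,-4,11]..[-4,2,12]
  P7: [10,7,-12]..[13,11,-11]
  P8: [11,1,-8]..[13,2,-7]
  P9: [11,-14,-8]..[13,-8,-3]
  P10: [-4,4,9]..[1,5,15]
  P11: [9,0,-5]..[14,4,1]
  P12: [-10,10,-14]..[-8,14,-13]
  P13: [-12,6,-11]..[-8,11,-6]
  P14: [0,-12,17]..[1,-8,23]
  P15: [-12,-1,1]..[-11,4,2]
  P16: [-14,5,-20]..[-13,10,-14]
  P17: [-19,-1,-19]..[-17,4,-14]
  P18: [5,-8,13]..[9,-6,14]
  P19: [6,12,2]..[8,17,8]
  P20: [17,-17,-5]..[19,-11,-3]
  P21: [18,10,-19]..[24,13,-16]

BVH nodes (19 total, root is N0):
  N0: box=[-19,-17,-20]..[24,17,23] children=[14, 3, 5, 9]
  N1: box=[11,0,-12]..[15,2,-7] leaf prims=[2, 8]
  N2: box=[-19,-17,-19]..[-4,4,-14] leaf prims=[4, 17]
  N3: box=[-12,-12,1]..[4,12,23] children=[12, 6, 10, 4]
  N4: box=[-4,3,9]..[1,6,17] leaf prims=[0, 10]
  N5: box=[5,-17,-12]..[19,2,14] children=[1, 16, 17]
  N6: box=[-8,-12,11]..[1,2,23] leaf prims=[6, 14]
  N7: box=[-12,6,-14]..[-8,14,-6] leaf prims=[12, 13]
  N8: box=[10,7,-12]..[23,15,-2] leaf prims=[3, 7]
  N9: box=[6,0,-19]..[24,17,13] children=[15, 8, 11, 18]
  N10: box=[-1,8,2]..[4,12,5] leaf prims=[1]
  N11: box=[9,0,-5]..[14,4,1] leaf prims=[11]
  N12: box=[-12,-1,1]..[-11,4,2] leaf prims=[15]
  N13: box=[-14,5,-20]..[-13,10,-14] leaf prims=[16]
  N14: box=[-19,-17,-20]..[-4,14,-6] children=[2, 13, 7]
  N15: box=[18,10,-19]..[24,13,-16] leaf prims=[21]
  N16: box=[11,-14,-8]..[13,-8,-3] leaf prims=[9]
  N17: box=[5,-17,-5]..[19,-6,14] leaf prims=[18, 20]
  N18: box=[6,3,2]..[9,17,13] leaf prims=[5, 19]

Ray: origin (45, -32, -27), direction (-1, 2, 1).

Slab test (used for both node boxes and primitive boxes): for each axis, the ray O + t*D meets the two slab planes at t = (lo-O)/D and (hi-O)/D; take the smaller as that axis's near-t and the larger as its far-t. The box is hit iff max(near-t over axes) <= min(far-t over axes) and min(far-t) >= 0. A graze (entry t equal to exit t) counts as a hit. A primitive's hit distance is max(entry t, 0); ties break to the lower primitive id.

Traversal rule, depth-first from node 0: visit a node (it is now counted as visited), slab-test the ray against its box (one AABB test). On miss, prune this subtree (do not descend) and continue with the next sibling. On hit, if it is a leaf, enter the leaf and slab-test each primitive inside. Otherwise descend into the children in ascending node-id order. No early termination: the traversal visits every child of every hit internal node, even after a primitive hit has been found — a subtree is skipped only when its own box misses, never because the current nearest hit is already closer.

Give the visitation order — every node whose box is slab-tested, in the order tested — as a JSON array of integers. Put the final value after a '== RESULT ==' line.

Traverse from the root:
N0 x:[21,64] y:[15/2,49/2] z:[7,50] -> hit [21,49/2], descend [3, 5, 9, 14]
  N3 x:[41,57] y:[10,22] z:[28,50] -> miss, prune
  N5 x:[26,40] y:[15/2,17] z:[15,41] -> miss, prune
  N9 x:[21,39] y:[16,49/2] z:[8,40] -> hit [21,49/2], descend [8, 11, 15, 18]
    N8 x:[22,35] y:[39/2,47/2] z:[15,25] -> hit [22,47/2] leaf, test {P3@t=22, P7(miss)}
    N11 x:[31,36] y:[16,18] z:[22,28] -> miss, prune
    N15 x:[21,27] y:[21,45/2] z:[8,11] -> miss, prune
    N18 x:[36,39] y:[35/2,49/2] z:[29,40] -> miss, prune
  N14 x:[49,64] y:[15/2,23] z:[7,21] -> miss, prune

9 AABB tests over nodes [0, 3, 5, 9, 8, 11, 15, 18, 14]; 1 leaf entered; closest P3.

== RESULT ==
[0, 3, 5, 9, 8, 11, 15, 18, 14]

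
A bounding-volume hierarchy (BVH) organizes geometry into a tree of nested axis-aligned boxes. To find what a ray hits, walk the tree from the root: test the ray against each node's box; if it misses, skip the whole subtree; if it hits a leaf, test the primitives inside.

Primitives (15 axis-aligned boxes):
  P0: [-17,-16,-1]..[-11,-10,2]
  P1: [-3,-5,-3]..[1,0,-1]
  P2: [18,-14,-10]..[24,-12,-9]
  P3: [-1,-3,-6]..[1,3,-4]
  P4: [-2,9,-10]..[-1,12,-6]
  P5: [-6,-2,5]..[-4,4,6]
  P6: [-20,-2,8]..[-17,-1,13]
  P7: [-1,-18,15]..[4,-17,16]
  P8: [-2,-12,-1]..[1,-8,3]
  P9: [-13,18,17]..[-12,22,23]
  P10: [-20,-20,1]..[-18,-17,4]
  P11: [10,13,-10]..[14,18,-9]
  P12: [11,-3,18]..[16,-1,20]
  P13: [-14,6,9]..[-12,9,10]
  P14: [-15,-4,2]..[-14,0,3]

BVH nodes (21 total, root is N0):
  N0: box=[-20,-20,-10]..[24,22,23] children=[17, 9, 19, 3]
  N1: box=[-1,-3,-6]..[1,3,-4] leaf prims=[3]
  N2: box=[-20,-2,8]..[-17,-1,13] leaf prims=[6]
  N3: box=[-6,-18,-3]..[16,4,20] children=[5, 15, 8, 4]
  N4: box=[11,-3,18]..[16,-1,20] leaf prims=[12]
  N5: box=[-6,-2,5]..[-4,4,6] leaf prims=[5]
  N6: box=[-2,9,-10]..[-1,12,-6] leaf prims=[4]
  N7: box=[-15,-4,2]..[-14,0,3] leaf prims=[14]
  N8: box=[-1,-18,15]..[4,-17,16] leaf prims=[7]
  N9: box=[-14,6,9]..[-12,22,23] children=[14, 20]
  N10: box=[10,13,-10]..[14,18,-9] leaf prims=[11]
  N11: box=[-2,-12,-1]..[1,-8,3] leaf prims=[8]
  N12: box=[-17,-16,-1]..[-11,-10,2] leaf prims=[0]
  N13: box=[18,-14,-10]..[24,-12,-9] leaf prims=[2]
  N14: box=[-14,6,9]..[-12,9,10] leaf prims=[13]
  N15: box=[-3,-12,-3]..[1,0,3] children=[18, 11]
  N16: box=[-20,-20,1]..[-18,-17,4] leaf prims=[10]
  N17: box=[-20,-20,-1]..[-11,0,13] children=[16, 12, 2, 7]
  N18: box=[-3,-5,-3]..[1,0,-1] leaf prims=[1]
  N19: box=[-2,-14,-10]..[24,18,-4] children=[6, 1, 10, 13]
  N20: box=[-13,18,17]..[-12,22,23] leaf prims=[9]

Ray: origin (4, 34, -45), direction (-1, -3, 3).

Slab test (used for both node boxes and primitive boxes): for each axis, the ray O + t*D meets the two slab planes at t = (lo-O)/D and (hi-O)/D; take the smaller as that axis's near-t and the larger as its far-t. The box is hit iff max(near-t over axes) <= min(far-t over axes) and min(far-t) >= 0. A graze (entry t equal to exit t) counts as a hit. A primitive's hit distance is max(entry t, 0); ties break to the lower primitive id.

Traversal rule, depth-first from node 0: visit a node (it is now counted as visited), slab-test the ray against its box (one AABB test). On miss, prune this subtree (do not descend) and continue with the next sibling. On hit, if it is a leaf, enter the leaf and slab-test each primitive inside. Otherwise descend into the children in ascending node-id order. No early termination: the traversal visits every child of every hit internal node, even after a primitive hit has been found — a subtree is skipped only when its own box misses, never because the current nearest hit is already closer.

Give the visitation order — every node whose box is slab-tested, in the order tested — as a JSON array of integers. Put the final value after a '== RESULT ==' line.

Walk:
N0 x:[-20,24] y:[4,18] z:[35/3,68/3] -> hit [35/3,18], descend [3, 9, 17, 19]
  N3 x:[-12,10] y:[10,52/3] z:[14,65/3] -> miss, prune
  N9 x:[16,18] y:[4,28/3] z:[18,68/3] -> miss, prune
  N17 x:[15,24] y:[34/3,18] z:[44/3,58/3] -> hit [15,18], descend [2, 7, 12, 16]
    N2 x:[21,24] y:[35/3,12] z:[53/3,58/3] -> miss, prune
    N7 x:[18,19] y:[34/3,38/3] z:[47/3,16] -> miss, prune
    N12 x:[15,21] y:[44/3,50/3] z:[44/3,47/3] -> hit [15,47/3] leaf, test {P0@t=15}
    N16 x:[22,24] y:[17,18] z:[46/3,49/3] -> miss, prune
  N19 x:[-20,6] y:[16/3,16] z:[35/3,41/3] -> miss, prune

9 AABB tests over nodes [0, 3, 9, 17, 2, 7, 12, 16, 19]; 1 leaf entered; closest P0.

== RESULT ==
[0, 3, 9, 17, 2, 7, 12, 16, 19]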